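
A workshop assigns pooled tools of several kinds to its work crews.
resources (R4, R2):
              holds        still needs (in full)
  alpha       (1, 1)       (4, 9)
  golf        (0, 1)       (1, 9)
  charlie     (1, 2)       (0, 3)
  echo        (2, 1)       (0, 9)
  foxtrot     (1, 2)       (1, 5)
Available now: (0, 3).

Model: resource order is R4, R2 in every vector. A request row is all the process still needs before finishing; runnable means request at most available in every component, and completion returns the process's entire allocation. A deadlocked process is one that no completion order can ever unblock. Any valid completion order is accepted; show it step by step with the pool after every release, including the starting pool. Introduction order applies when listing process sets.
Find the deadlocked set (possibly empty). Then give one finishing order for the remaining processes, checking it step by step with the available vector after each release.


The deadlocked set is alpha, golf and echo.
Key observation: charlie, foxtrot can finish, but then (2, 7) is all there is, and the blocked group's R2 demands exceed it.
One completion order for the rest: charlie, foxtrot. Verifying each step:
  pool = (0, 3)
  charlie: need (0, 3) fits (0, 3); releases (1, 2), pool now (1, 5)
  foxtrot: need (1, 5) fits (1, 5); releases (1, 2), pool now (2, 7)
The blocked processes can never fit:
  blocked: alpha wants (4, 9), pool (2, 7) — not enough R4 and R2
  blocked: golf wants (1, 9), pool (2, 7) — not enough R2
  blocked: echo wants (0, 9), pool (2, 7) — not enough R2


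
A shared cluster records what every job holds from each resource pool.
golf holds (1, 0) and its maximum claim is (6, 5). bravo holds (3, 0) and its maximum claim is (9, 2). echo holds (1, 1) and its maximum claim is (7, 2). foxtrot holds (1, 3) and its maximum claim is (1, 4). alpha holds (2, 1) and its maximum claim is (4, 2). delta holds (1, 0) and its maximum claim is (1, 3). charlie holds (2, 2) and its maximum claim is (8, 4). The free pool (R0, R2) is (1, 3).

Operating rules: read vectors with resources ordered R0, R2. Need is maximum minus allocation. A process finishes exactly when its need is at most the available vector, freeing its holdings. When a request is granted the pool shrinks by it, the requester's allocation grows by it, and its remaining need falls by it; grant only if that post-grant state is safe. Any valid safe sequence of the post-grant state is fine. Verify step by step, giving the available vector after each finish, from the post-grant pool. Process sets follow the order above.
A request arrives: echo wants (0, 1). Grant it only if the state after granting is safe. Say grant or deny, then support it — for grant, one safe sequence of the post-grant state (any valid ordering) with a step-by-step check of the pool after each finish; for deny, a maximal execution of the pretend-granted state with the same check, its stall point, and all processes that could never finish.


GRANT: granting preserves safety; a valid post-grant sequence is foxtrot, delta, alpha, golf, bravo, echo, charlie.
Key observation: after the grant the pool drops to (1, 2), which still lets foxtrot finish first and unwind the rest.
Verifying the post-grant state step by step:
  pool = (1, 2)
  run foxtrot (needs (0, 1), free (1, 2)); after release of (1, 3) the pool is (2, 5)
  run delta (needs (0, 3), free (2, 5)); after release of (1, 0) the pool is (3, 5)
  run alpha (needs (2, 1), free (3, 5)); after release of (2, 1) the pool is (5, 6)
  run golf (needs (5, 5), free (5, 6)); after release of (1, 0) the pool is (6, 6)
  run bravo (needs (6, 2), free (6, 6)); after release of (3, 0) the pool is (9, 6)
  run echo (needs (6, 0), free (9, 6)); after release of (1, 2) the pool is (10, 8)
  run charlie (needs (6, 2), free (10, 8)); after release of (2, 2) the pool is (12, 10)


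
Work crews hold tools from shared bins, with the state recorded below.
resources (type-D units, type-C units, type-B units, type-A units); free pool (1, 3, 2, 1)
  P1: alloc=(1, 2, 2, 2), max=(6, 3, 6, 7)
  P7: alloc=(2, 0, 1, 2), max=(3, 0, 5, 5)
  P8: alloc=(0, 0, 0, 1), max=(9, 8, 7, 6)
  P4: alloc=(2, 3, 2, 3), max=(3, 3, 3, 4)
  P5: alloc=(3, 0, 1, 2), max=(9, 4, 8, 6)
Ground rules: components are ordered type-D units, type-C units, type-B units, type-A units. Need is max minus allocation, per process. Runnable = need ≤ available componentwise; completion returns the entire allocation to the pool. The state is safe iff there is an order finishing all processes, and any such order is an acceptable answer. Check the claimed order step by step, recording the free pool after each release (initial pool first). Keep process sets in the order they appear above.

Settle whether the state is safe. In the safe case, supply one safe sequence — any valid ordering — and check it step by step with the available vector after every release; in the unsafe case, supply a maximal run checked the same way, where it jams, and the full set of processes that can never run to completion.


SAFE, for example via the order P4, P7, P1, P5, P8.
Key observation: the first exact fit in this order is P4 — it needs (1, 0, 1, 1) with (1, 3, 2, 1) free, meeting a requested resource to the last unit.
Walking it through:
  pool = (1, 3, 2, 1)
  P4 needs (1, 0, 1, 1) <= (1, 3, 2, 1) -> finishes; pool += (2, 3, 2, 3) = (3, 6, 4, 4)
  P7 needs (1, 0, 4, 3) <= (3, 6, 4, 4) -> finishes; pool += (2, 0, 1, 2) = (5, 6, 5, 6)
  P1 needs (5, 1, 4, 5) <= (5, 6, 5, 6) -> finishes; pool += (1, 2, 2, 2) = (6, 8, 7, 8)
  P5 needs (6, 4, 7, 4) <= (6, 8, 7, 8) -> finishes; pool += (3, 0, 1, 2) = (9, 8, 8, 10)
  P8 needs (9, 8, 7, 5) <= (9, 8, 8, 10) -> finishes; pool += (0, 0, 0, 1) = (9, 8, 8, 11)


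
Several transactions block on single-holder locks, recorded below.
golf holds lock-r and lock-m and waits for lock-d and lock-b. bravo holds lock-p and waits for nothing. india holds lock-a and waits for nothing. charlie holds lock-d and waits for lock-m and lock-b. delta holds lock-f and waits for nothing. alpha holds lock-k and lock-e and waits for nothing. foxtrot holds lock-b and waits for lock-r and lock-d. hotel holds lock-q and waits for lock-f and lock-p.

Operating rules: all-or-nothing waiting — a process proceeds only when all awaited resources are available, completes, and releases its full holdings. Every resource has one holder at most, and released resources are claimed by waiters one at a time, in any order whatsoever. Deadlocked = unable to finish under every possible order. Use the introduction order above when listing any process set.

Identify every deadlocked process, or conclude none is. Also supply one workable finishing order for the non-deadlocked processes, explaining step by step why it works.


Deadlocked: golf, charlie and foxtrot.
Key observation: the waits loop around golf -> charlie -> golf with no way out; foxtrot is caught in further circular waits.
The rest can finish in the order bravo, alpha, india, delta, hotel.
Verifying each step:
  bravo waits on nothing -> runs at once and releases lock-p
  alpha waits on nothing -> runs at once and releases lock-k and lock-e
  india waits on nothing -> runs at once and releases lock-a
  delta waits on nothing -> runs at once and releases lock-f
  run hotel (all its waits — lock-f and lock-p — are resolved); releases lock-q


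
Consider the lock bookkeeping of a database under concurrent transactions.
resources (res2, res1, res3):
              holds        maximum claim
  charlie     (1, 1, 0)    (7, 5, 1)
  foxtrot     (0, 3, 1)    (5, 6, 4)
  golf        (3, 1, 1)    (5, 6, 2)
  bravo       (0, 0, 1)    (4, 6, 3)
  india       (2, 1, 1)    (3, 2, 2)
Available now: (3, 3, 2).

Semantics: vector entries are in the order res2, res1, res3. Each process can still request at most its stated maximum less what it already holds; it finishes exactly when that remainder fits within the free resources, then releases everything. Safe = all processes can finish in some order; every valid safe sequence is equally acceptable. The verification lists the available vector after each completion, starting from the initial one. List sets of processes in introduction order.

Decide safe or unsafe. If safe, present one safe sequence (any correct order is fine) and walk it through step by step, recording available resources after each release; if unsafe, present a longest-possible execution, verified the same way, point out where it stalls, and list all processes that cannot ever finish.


SAFE. One safe sequence: india, foxtrot, golf, bravo, charlie.
Key observation: the first exact fit in this order is foxtrot — it needs (5, 3, 3) with (5, 4, 3) free, meeting a requested resource to the last unit.
Check, step by step:
  pool = (3, 3, 2)
  run india (needs (1, 1, 1), free (3, 3, 2)); after release of (2, 1, 1) the pool is (5, 4, 3)
  run foxtrot (needs (5, 3, 3), free (5, 4, 3)); after release of (0, 3, 1) the pool is (5, 7, 4)
  run golf (needs (2, 5, 1), free (5, 7, 4)); after release of (3, 1, 1) the pool is (8, 8, 5)
  run bravo (needs (4, 6, 2), free (8, 8, 5)); after release of (0, 0, 1) the pool is (8, 8, 6)
  run charlie (needs (6, 4, 1), free (8, 8, 6)); after release of (1, 1, 0) the pool is (9, 9, 6)


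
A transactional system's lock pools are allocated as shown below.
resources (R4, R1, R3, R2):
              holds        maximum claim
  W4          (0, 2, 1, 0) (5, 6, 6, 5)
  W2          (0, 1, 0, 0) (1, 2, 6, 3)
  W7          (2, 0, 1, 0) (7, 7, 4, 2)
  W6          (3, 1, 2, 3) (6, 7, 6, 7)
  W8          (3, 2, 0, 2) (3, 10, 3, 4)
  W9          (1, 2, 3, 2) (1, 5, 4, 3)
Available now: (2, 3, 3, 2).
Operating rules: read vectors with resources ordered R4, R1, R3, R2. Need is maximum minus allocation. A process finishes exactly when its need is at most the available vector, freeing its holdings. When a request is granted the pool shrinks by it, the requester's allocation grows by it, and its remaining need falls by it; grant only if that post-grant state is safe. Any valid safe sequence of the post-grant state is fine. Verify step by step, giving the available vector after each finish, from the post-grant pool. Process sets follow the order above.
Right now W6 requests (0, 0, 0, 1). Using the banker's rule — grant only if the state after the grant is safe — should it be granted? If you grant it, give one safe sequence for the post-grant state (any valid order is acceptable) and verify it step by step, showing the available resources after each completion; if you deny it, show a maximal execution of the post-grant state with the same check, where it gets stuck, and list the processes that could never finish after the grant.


GRANT — the state after the grant stays safe, e.g. via W9, W2, W6, W7, W4, W8.
Key observation: granting shrinks the pool to (2, 3, 3, 1), yet W9 still fits and the chain goes through.
Verifying the post-grant state step by step:
  pool = (2, 3, 3, 1)
  W9 needs (0, 3, 1, 1) <= (2, 3, 3, 1) -> finishes; pool += (1, 2, 3, 2) = (3, 5, 6, 3)
  W2 needs (1, 1, 6, 3) <= (3, 5, 6, 3) -> finishes; pool += (0, 1, 0, 0) = (3, 6, 6, 3)
  W6 needs (3, 6, 4, 3) <= (3, 6, 6, 3) -> finishes; pool += (3, 1, 2, 4) = (6, 7, 8, 7)
  W7 needs (5, 7, 3, 2) <= (6, 7, 8, 7) -> finishes; pool += (2, 0, 1, 0) = (8, 7, 9, 7)
  W4 needs (5, 4, 5, 5) <= (8, 7, 9, 7) -> finishes; pool += (0, 2, 1, 0) = (8, 9, 10, 7)
  W8 needs (0, 8, 3, 2) <= (8, 9, 10, 7) -> finishes; pool += (3, 2, 0, 2) = (11, 11, 10, 9)


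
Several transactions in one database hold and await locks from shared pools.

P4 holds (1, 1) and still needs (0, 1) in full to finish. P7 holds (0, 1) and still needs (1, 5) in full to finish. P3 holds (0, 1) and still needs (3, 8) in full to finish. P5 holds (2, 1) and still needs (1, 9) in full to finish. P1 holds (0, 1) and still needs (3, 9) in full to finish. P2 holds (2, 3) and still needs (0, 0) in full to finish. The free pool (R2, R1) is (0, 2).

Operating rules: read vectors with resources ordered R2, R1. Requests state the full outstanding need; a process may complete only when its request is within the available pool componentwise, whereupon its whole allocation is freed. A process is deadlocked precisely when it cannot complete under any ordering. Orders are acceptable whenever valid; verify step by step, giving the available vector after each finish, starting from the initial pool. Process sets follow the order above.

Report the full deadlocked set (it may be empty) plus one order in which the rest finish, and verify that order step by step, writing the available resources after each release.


Deadlocked set: P3, P5 and P1.
Key observation: no order helps: past P2, P7, P4, the free pool tops out at (3, 7), below what each blocked process needs in R1.
One completion order for the rest: P2, P7, P4. Walking it through:
  pool = (0, 2)
  P2 needs (0, 0) <= (0, 2) -> finishes; pool += (2, 3) = (2, 5)
  P7 needs (1, 5) <= (2, 5) -> finishes; pool += (0, 1) = (2, 6)
  P4 needs (0, 1) <= (2, 6) -> finishes; pool += (1, 1) = (3, 7)
The stuck group stays short no matter what:
  P3 still needs (3, 8) but only (3, 7) is free — short on R1
  P5 still needs (1, 9) but only (3, 7) is free — short on R1
  P1 still needs (3, 9) but only (3, 7) is free — short on R1


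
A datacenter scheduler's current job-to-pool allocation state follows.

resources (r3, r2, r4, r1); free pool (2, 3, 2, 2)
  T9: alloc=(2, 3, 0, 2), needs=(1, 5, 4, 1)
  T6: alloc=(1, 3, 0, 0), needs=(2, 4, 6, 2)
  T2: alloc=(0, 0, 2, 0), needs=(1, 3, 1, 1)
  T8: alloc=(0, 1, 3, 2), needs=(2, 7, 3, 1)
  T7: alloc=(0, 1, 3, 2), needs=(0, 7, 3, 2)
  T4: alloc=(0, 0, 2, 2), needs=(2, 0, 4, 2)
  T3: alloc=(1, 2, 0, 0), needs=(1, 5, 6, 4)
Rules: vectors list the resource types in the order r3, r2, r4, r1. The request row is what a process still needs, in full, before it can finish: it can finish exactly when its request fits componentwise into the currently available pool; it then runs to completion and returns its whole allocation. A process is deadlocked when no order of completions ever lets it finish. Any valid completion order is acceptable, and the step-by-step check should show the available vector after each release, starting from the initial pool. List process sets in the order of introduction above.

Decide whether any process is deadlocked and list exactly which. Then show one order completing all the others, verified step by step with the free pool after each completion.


Deadlocked set: T9, T6, T8, T7 and T3.
Key observation: once T2, T4 finish, the pool peaks at (2, 3, 6, 4) — and every remaining process still needs more r2 than that.
The rest can finish in the order T2, T4. Step-by-step check:
  pool = (2, 3, 2, 2)
  run T2 (needs (1, 3, 1, 1), free (2, 3, 2, 2)); after release of (0, 0, 2, 0) the pool is (2, 3, 4, 2)
  run T4 (needs (2, 0, 4, 2), free (2, 3, 4, 2)); after release of (0, 0, 2, 2) the pool is (2, 3, 6, 4)
None of the blocked processes ever fits:
  T9 cannot run: need (1, 5, 4, 1) vs free (2, 3, 6, 4) (insufficient r2)
  T6 cannot run: need (2, 4, 6, 2) vs free (2, 3, 6, 4) (insufficient r2)
  T8 cannot run: need (2, 7, 3, 1) vs free (2, 3, 6, 4) (insufficient r2)
  T7 cannot run: need (0, 7, 3, 2) vs free (2, 3, 6, 4) (insufficient r2)
  T3 cannot run: need (1, 5, 6, 4) vs free (2, 3, 6, 4) (insufficient r2)


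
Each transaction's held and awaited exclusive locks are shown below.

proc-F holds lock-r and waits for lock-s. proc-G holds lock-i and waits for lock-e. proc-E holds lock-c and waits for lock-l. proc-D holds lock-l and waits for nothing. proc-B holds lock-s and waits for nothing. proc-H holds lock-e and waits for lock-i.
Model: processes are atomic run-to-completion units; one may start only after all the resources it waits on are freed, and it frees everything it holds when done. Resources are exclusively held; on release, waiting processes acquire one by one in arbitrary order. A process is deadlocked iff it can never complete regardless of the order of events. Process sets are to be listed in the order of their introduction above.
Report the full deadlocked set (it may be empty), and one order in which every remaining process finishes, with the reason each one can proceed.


Deadlocked set: proc-G and proc-H.
Key observation: along proc-G -> proc-H -> proc-G, each member waits on what the next one holds — a deadlock; no other process is dragged down with it.
The rest can finish in the order proc-B, proc-D, proc-F, proc-E.
Check, step by step:
  proc-B: no waits; runs immediately, freeing lock-s
  proc-D: no waits; runs immediately, freeing lock-l
  run proc-F (all its waits — lock-s — are resolved); releases lock-r
  run proc-E (all its waits — lock-l — are resolved); releases lock-c


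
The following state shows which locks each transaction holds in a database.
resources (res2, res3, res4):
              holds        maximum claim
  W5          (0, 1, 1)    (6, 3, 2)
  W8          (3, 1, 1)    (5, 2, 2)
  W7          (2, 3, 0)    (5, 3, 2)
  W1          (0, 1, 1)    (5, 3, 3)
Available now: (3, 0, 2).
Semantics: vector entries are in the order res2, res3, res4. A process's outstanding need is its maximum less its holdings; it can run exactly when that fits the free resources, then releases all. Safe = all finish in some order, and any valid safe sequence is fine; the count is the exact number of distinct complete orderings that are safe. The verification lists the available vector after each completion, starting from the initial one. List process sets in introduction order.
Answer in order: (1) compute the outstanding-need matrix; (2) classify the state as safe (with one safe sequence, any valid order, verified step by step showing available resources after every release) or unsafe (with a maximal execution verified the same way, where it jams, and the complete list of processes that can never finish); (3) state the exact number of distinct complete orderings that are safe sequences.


(1) Remaining need (order res2, res3, res4):
  W5: (6, 2, 1)
  W8: (2, 1, 1)
  W7: (3, 0, 2)
  W1: (5, 2, 2)
(2) SAFE. One safe sequence: W7, W8, W5, W1.
Key observation: W7 is the earliest step where a requested resource binds exactly: need (3, 0, 2), pool (3, 0, 2) at its turn.
Walking it through:
  pool = (3, 0, 2)
  W7: need (3, 0, 2) fits (3, 0, 2); releases (2, 3, 0), pool now (5, 3, 2)
  W8: need (2, 1, 1) fits (5, 3, 2); releases (3, 1, 1), pool now (8, 4, 3)
  W5: need (6, 2, 1) fits (8, 4, 3); releases (0, 1, 1), pool now (8, 5, 4)
  W1: need (5, 2, 2) fits (8, 5, 4); releases (0, 1, 1), pool now (8, 6, 5)
(3) The exact count: 3 of the possible complete orderings are safe sequences.


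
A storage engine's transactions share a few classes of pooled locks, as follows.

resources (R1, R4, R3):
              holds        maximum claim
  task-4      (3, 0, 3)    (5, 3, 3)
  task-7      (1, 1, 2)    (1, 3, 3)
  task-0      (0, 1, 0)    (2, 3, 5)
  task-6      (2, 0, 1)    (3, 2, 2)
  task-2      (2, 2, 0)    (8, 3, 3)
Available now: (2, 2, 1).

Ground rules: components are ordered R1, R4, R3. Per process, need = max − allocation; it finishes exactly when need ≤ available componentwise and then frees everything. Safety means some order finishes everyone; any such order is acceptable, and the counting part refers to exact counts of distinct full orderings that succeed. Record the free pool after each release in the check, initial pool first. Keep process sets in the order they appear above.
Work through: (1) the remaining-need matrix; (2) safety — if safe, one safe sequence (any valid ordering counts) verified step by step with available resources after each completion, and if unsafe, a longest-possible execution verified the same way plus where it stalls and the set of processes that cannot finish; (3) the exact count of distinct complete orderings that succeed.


(1) Need matrix, components ordered R1, R4, R3:
  task-4: (2, 3, 0)
  task-7: (0, 2, 1)
  task-0: (2, 2, 5)
  task-6: (1, 2, 1)
  task-2: (6, 1, 3)
(2) SAFE. One safe sequence: task-6, task-7, task-4, task-0, task-2.
Key observation: task-6 marks the first exact bind of the order: its need (1, 2, 1) fits the free (2, 2, 1) with zero slack on a requested resource.
Walking it through:
  pool = (2, 2, 1)
  task-6 needs (1, 2, 1) <= (2, 2, 1) -> finishes; pool += (2, 0, 1) = (4, 2, 2)
  task-7 needs (0, 2, 1) <= (4, 2, 2) -> finishes; pool += (1, 1, 2) = (5, 3, 4)
  task-4 needs (2, 3, 0) <= (5, 3, 4) -> finishes; pool += (3, 0, 3) = (8, 3, 7)
  task-0 needs (2, 2, 5) <= (8, 3, 7) -> finishes; pool += (0, 1, 0) = (8, 4, 7)
  task-2 needs (6, 1, 3) <= (8, 4, 7) -> finishes; pool += (2, 2, 0) = (10, 6, 7)
(3) Precisely 10 of the possible complete orderings are safe sequences.


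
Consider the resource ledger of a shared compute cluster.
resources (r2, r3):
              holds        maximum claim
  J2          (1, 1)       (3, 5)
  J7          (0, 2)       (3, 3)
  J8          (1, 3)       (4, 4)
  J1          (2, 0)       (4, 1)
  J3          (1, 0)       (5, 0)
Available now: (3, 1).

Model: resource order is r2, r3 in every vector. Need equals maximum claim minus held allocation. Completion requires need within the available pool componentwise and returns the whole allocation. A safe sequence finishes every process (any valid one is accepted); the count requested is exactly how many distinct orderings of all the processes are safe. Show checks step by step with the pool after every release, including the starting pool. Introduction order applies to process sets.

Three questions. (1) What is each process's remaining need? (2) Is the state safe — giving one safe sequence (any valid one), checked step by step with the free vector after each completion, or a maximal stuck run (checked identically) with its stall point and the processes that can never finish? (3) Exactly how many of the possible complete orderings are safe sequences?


(1) Remaining need (order r2, r3):
  J2: (2, 4)
  J7: (3, 1)
  J8: (3, 1)
  J1: (2, 1)
  J3: (4, 0)
(2) SAFE — a valid safe sequence is J1, J8, J3, J7, J2.
Key observation: the first exact fit in this order is J1 — it needs (2, 1) with (3, 1) free, meeting a requested resource to the last unit.
Check, step by step:
  pool = (3, 1)
  run J1 (needs (2, 1), free (3, 1)); after release of (2, 0) the pool is (5, 1)
  run J8 (needs (3, 1), free (5, 1)); after release of (1, 3) the pool is (6, 4)
  run J3 (needs (4, 0), free (6, 4)); after release of (1, 0) the pool is (7, 4)
  run J7 (needs (3, 1), free (7, 4)); after release of (0, 2) the pool is (7, 6)
  run J2 (needs (2, 4), free (7, 6)); after release of (1, 1) the pool is (8, 7)
(3) Precisely 45 of the possible complete orderings are safe sequences.


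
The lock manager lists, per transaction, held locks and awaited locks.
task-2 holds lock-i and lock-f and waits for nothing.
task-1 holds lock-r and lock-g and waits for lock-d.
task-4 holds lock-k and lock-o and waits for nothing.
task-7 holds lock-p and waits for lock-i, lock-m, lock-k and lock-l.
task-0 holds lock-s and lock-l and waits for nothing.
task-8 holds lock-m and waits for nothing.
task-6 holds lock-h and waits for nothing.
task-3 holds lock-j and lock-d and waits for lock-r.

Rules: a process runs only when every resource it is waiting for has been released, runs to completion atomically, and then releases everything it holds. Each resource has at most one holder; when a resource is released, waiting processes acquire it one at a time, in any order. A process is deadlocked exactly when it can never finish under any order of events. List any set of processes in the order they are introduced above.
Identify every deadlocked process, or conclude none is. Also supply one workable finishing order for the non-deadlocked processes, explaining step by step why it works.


The deadlocked set is task-1 and task-3.
Key observation: task-1 -> task-3 -> task-1 is a circular wait — nothing in it can go first; no other process is dragged down with it.
The rest can finish in the order task-6, task-4, task-8, task-0, task-2, task-7.
Check, step by step:
  run task-6 (it waits on nothing); releases lock-h
  run task-4 (it waits on nothing); releases lock-k and lock-o
  run task-8 (it waits on nothing); releases lock-m
  run task-0 (it waits on nothing); releases lock-s and lock-l
  run task-2 (it waits on nothing); releases lock-i and lock-f
  run task-7 (all its waits — lock-i, lock-m, lock-k and lock-l — are resolved); releases lock-p


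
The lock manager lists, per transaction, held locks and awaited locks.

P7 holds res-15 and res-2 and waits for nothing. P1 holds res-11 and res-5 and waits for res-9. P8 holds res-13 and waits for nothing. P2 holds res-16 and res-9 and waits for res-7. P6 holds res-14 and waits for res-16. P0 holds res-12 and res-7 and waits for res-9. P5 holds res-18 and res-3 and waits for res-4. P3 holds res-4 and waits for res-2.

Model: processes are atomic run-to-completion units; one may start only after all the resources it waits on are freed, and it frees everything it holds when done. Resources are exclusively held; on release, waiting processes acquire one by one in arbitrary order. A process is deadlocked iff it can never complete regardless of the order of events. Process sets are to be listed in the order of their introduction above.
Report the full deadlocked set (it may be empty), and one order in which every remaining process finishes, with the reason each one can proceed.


The deadlocked set is P1, P2, P6 and P0.
Key observation: the waits loop around P2 -> P0 -> P2 with no way out; P1 and P6 wait into the deadlock from upstream.
A valid finishing order for the others: P7, P8, P3, P5.
Check, step by step:
  run P7 (it waits on nothing); releases res-15 and res-2
  run P8 (it waits on nothing); releases res-13
  run P3 (all its waits — res-2 — are resolved); releases res-4
  run P5 (all its waits — res-4 — are resolved); releases res-18 and res-3


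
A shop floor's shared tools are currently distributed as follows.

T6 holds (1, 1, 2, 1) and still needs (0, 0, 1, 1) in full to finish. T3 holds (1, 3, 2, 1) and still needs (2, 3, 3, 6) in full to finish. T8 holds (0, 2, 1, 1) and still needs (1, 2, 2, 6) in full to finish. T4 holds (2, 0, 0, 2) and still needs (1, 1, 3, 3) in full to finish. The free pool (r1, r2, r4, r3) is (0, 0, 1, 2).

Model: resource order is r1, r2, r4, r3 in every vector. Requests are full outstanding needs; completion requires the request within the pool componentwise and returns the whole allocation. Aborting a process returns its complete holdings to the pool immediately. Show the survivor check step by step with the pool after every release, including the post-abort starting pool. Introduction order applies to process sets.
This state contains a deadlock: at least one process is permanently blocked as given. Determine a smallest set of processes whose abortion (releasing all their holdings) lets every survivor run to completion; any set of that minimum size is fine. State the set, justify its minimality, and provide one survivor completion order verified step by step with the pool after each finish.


The answer: abort T3.
Key observation: aborting T3 returns (1, 3, 2, 1), and T8 — hopeless before — runs at step 3 with the returned capacity in the pool.
Why nothing smaller works: aborting no one leaves the state deadlocked as given.
One survivor order: T4, T6, T8. Walking it through (post-abort pool first):
  pool = (1, 3, 3, 3)
  run T4 (needs (1, 1, 3, 3), free (1, 3, 3, 3)); after release of (2, 0, 0, 2) the pool is (3, 3, 3, 5)
  run T6 (needs (0, 0, 1, 1), free (3, 3, 3, 5)); after release of (1, 1, 2, 1) the pool is (4, 4, 5, 6)
  run T8 (needs (1, 2, 2, 6), free (4, 4, 5, 6)); after release of (0, 2, 1, 1) the pool is (4, 6, 6, 7)


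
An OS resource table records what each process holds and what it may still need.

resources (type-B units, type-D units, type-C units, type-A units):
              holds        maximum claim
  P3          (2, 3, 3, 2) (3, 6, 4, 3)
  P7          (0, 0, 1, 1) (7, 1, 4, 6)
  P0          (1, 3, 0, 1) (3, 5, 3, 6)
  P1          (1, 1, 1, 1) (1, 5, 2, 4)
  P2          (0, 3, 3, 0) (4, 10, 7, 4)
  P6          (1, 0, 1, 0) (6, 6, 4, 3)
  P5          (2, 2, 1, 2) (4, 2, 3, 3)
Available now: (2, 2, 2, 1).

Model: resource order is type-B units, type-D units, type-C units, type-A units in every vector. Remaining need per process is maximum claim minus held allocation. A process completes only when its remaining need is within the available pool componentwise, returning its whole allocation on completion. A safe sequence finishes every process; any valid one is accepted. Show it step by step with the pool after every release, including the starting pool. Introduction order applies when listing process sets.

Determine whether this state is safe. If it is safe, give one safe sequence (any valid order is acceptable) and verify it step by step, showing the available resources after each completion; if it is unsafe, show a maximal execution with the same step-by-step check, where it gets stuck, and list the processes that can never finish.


SAFE. One safe sequence: P5, P3, P6, P1, P0, P2, P7.
Key observation: at P5 the run first touches a limit — (2, 0, 2, 1) against (2, 2, 2, 1), exact on a resource it actually requests.
Walking it through:
  pool = (2, 2, 2, 1)
  run P5 (needs (2, 0, 2, 1), free (2, 2, 2, 1)); after release of (2, 2, 1, 2) the pool is (4, 4, 3, 3)
  run P3 (needs (1, 3, 1, 1), free (4, 4, 3, 3)); after release of (2, 3, 3, 2) the pool is (6, 7, 6, 5)
  run P6 (needs (5, 6, 3, 3), free (6, 7, 6, 5)); after release of (1, 0, 1, 0) the pool is (7, 7, 7, 5)
  run P1 (needs (0, 4, 1, 3), free (7, 7, 7, 5)); after release of (1, 1, 1, 1) the pool is (8, 8, 8, 6)
  run P0 (needs (2, 2, 3, 5), free (8, 8, 8, 6)); after release of (1, 3, 0, 1) the pool is (9, 11, 8, 7)
  run P2 (needs (4, 7, 4, 4), free (9, 11, 8, 7)); after release of (0, 3, 3, 0) the pool is (9, 14, 11, 7)
  run P7 (needs (7, 1, 3, 5), free (9, 14, 11, 7)); after release of (0, 0, 1, 1) the pool is (9, 14, 12, 8)


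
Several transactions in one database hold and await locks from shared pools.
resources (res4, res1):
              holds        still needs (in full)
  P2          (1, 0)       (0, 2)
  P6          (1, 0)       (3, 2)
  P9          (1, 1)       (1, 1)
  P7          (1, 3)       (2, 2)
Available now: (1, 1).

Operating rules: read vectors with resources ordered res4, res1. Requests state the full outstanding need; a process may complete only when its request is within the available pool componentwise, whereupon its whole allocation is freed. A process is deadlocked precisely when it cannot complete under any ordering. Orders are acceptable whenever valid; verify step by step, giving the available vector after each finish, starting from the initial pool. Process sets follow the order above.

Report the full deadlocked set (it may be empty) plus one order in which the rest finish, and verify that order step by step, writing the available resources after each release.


No process is deadlocked.
Key observation: P9 leads a chain of completions in which each release enables another process.
One completion order for the rest: P9, P2, P6, P7. Walking it through:
  pool = (1, 1)
  P9: need (1, 1) fits (1, 1); releases (1, 1), pool now (2, 2)
  P2: need (0, 2) fits (2, 2); releases (1, 0), pool now (3, 2)
  P6: need (3, 2) fits (3, 2); releases (1, 0), pool now (4, 2)
  P7: need (2, 2) fits (4, 2); releases (1, 3), pool now (5, 5)


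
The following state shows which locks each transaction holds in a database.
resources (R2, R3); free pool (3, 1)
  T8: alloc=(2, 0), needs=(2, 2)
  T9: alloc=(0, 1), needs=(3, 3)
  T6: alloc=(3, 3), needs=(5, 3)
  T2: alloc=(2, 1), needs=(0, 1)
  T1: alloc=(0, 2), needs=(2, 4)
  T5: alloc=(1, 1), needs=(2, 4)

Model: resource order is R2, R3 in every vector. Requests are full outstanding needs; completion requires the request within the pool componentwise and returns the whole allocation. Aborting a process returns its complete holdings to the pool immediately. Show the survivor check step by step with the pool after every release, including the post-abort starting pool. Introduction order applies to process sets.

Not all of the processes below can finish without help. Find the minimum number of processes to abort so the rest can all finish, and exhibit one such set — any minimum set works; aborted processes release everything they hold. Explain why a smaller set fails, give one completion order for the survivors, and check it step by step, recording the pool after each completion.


Minimum abort set: T9.
Key observation: T6 had no path to completion before; after the abort of T9 ((0, 1) returned), step 2 is where it fits.
No smaller set exists: with zero aborts the deadlock remains.
Survivors finish in the order: T2, T6, T8, T5, T1. Verifying each step (pool after the aborts first):
  pool = (3, 2)
  T2: need (0, 1) fits (3, 2); releases (2, 1), pool now (5, 3)
  T6: need (5, 3) fits (5, 3); releases (3, 3), pool now (8, 6)
  T8: need (2, 2) fits (8, 6); releases (2, 0), pool now (10, 6)
  T5: need (2, 4) fits (10, 6); releases (1, 1), pool now (11, 7)
  T1: need (2, 4) fits (11, 7); releases (0, 2), pool now (11, 9)


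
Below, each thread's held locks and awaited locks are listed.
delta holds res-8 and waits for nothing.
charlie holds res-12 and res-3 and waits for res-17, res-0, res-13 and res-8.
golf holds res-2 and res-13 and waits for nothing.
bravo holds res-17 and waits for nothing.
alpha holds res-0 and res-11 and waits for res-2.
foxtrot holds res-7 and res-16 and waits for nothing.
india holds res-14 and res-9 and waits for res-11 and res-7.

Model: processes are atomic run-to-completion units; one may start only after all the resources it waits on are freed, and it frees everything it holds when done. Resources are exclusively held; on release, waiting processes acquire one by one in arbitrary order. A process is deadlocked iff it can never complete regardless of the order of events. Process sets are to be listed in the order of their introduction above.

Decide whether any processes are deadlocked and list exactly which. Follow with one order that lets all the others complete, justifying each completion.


No process is deadlocked.
Key observation: the wait relation is loop-free; peeling off processes with no waits unwinds the whole state.
The rest can finish in the order golf, foxtrot, delta, alpha, india, bravo, charlie.
Verifying each step:
  golf: no waits; runs immediately, freeing res-2 and res-13
  foxtrot: no waits; runs immediately, freeing res-7 and res-16
  delta: no waits; runs immediately, freeing res-8
  run alpha (all its waits — res-2 — are resolved); releases res-0 and res-11
  run india (all its waits — res-11 and res-7 — are resolved); releases res-14 and res-9
  bravo: no waits; runs immediately, freeing res-17
  run charlie (all its waits — res-17, res-0, res-13 and res-8 — are resolved); releases res-12 and res-3


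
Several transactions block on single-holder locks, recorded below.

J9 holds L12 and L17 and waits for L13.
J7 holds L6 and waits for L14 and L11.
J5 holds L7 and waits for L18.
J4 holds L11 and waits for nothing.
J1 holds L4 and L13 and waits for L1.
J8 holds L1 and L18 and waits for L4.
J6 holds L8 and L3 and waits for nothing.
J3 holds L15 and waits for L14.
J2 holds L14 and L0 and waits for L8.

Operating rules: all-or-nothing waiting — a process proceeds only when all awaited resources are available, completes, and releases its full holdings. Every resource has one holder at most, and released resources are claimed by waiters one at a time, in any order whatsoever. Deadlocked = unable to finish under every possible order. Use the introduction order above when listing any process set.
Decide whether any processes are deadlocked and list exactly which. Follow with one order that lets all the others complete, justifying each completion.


Deadlocked: J9, J5, J1 and J8.
Key observation: the knot is the closed ring of waits J1 -> J8 -> J1; J9 and J5 wait into the deadlock from upstream.
One completion order for the rest: J4, J6, J2, J3, J7.
Verifying each step:
  J4 waits on nothing -> runs at once and releases L11
  J6 waits on nothing -> runs at once and releases L8 and L3
  J2: everything it awaited (L8) is free; runs, freeing L14 and L0
  J3: everything it awaited (L14) is free; runs, freeing L15
  J7: everything it awaited (L14 and L11) is free; runs, freeing L6


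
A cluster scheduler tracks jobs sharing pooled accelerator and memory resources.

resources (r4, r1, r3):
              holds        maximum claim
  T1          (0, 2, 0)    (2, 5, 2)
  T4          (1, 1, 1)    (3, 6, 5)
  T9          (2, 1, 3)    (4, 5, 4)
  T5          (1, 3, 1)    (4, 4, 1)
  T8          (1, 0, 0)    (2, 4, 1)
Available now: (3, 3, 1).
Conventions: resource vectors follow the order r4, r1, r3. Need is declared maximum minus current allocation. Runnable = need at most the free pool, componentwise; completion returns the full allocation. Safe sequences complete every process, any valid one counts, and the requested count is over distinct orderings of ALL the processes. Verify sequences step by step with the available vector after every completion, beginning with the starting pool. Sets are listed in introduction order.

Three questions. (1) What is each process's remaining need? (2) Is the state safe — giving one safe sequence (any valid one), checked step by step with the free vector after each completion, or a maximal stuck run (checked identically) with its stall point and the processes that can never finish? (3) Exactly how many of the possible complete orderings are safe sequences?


(1) Need matrix, components ordered r4, r1, r3:
  T1: (2, 3, 2)
  T4: (2, 5, 4)
  T9: (2, 4, 1)
  T5: (3, 1, 0)
  T8: (1, 4, 1)
(2) SAFE, for example via the order T5, T9, T1, T4, T8.
Key observation: at T5 the run first touches a limit — (3, 1, 0) against (3, 3, 1), exact on a resource it actually requests.
Step-by-step check:
  pool = (3, 3, 1)
  run T5 (needs (3, 1, 0), free (3, 3, 1)); after release of (1, 3, 1) the pool is (4, 6, 2)
  run T9 (needs (2, 4, 1), free (4, 6, 2)); after release of (2, 1, 3) the pool is (6, 7, 5)
  run T1 (needs (2, 3, 2), free (6, 7, 5)); after release of (0, 2, 0) the pool is (6, 9, 5)
  run T4 (needs (2, 5, 4), free (6, 9, 5)); after release of (1, 1, 1) the pool is (7, 10, 6)
  run T8 (needs (1, 4, 1), free (7, 10, 6)); after release of (1, 0, 0) the pool is (8, 10, 6)
(3) The exact count: 12 of the possible complete orderings are safe sequences.


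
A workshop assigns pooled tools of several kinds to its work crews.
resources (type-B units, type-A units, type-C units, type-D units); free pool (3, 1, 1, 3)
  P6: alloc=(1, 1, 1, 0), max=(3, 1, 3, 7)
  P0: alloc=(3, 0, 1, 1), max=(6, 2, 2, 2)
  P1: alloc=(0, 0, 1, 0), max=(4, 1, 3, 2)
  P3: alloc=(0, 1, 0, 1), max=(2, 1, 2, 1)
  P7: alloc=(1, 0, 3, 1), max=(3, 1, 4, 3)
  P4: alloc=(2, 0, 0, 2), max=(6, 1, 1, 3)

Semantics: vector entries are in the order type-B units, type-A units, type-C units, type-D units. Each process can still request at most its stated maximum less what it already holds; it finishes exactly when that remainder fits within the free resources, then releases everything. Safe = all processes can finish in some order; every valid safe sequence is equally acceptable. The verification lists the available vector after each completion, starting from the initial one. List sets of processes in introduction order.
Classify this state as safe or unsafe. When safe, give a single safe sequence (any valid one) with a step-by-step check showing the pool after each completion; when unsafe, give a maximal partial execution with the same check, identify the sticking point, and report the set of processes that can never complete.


SAFE — a valid safe sequence is P7, P1, P3, P0, P4, P6.
Key observation: P7 marks the first exact bind of the order: its need (2, 1, 1, 2) fits the free (3, 1, 1, 3) with zero slack on a requested resource.
Verifying each step:
  pool = (3, 1, 1, 3)
  P7 needs (2, 1, 1, 2) <= (3, 1, 1, 3) -> finishes; pool += (1, 0, 3, 1) = (4, 1, 4, 4)
  P1 needs (4, 1, 2, 2) <= (4, 1, 4, 4) -> finishes; pool += (0, 0, 1, 0) = (4, 1, 5, 4)
  P3 needs (2, 0, 2, 0) <= (4, 1, 5, 4) -> finishes; pool += (0, 1, 0, 1) = (4, 2, 5, 5)
  P0 needs (3, 2, 1, 1) <= (4, 2, 5, 5) -> finishes; pool += (3, 0, 1, 1) = (7, 2, 6, 6)
  P4 needs (4, 1, 1, 1) <= (7, 2, 6, 6) -> finishes; pool += (2, 0, 0, 2) = (9, 2, 6, 8)
  P6 needs (2, 0, 2, 7) <= (9, 2, 6, 8) -> finishes; pool += (1, 1, 1, 0) = (10, 3, 7, 8)
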